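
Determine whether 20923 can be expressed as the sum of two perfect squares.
Not possible

Factorization: 20923 = 7^3 × 61
By Fermat: n is sum of two squares iff every prime p ≡ 3 (mod 4) appears to even power.
Prime(s) ≡ 3 (mod 4) with odd exponent: [(7, 3)]
Therefore 20923 cannot be expressed as a² + b².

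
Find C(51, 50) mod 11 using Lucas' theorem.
7

Using Lucas' theorem:
Write n=51 and k=50 in base 11:
n in base 11: [4, 7]
k in base 11: [4, 6]
C(51,50) mod 11 = ∏ C(n_i, k_i) mod 11
Digit binomials (mod 11): C(4,4) = 1; C(7,6) = 7
Product: 1 × 7 = 7 ≡ 7 (mod 11)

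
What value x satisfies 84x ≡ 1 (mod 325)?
89

gcd(84, 325) = 1, so the inverse exists.
Extended Euclidean algorithm on (325, 84):
325 = 3 × 84 + 73  ⟹  73 = (1)·325 + (-3)·84
84 = 1 × 73 + 11  ⟹  11 = (-1)·325 + (4)·84
73 = 6 × 11 + 7  ⟹  7 = (7)·325 + (-27)·84
11 = 1 × 7 + 4  ⟹  4 = (-8)·325 + (31)·84
7 = 1 × 4 + 3  ⟹  3 = (15)·325 + (-58)·84
4 = 1 × 3 + 1  ⟹  1 = (-23)·325 + (89)·84
So (89)·84 ≡ 1 (mod 325), i.e. 84^(-1) ≡ 89 (mod 325).
Check: 84 × 89 = 7476 ≡ 1 (mod 325)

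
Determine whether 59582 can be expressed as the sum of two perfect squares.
Not possible

Factorization: 59582 = 2 × 31^3
By Fermat: n is sum of two squares iff every prime p ≡ 3 (mod 4) appears to even power.
Prime(s) ≡ 3 (mod 4) with odd exponent: [(31, 3)]
Therefore 59582 cannot be expressed as a² + b².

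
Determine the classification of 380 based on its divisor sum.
abundant

Proper divisors of 380: sum = 1 + 2 + 4 + 5 + 10 + 19 + 20 + 38 + 76 + 95 + 190 = 460
Since 460 > 380, 380 is abundant.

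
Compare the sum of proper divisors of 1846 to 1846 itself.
deficient

Proper divisors of 1846: sum = 1 + 2 + 13 + 26 + 71 + 142 + 923 = 1178
Since 1178 < 1846, 1846 is deficient.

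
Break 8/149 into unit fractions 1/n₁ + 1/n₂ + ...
1/19 + 1/944 + 1/2672464

Greedy algorithm:
8/149: ceiling(149/8) = 19, use 1/19
3/2831: ceiling(2831/3) = 944, use 1/944
1/2672464: ceiling(2672464/1) = 2672464, use 1/2672464
Result: 8/149 = 1/19 + 1/944 + 1/2672464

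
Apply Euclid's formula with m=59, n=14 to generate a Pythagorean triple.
(3285, 1652, 3677)

Euclid's formula: a = m² - n², b = 2mn, c = m² + n²
m = 59, n = 14
a = 59² - 14² = 3481 - 196 = 3285
b = 2 × 59 × 14 = 1652
c = 59² + 14² = 3481 + 196 = 3677
Verification: 3285² + 1652² = 10791225 + 2729104 = 13520329 = 3677² ✓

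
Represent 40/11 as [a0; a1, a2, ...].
[3; 1, 1, 1, 3]

Euclidean algorithm steps:
40 = 3 × 11 + 7
11 = 1 × 7 + 4
7 = 1 × 4 + 3
4 = 1 × 3 + 1
3 = 3 × 1 + 0
Continued fraction: [3; 1, 1, 1, 3]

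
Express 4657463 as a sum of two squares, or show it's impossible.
Not possible

Factorization: 4657463 = 167^3
By Fermat: n is sum of two squares iff every prime p ≡ 3 (mod 4) appears to even power.
Prime(s) ≡ 3 (mod 4) with odd exponent: [(167, 3)]
Therefore 4657463 cannot be expressed as a² + b².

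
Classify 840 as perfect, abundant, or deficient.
abundant

Proper divisors of 840: sum = 1 + 2 + 3 + 4 + 5 + 6 + 7 + 8 + ... + 168 + 210 + 280 + 420 (31 divisors) = 2040
Since 2040 > 840, 840 is abundant.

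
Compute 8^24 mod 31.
4

Repeated squaring. Binary of 24 = 11000.
8^1 ≡ 8 (mod 31); 8^2 ≡ 2 (mod 31); 8^4 ≡ 4 (mod 31); 8^8 ≡ 16 (mod 31); 8^16 ≡ 8 (mod 31)
8^24 = 8^8 × 8^16 ≡ 4 (mod 31)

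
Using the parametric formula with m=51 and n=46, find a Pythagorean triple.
(485, 4692, 4717)

Euclid's formula: a = m² - n², b = 2mn, c = m² + n²
m = 51, n = 46
a = 51² - 46² = 2601 - 2116 = 485
b = 2 × 51 × 46 = 4692
c = 51² + 46² = 2601 + 2116 = 4717
Verification: 485² + 4692² = 235225 + 22014864 = 22250089 = 4717² ✓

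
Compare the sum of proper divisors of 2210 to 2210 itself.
abundant

Proper divisors of 2210: sum = 1 + 2 + 5 + 10 + 13 + 17 + 26 + 34 + 65 + 85 + 130 + 170 + 221 + 442 + 1105 = 2326
Since 2326 > 2210, 2210 is abundant.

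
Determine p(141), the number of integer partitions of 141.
16670689208

p(n) counts ways to write n as a sum of positive integers (order ignored).
Euler's pentagonal recurrence: p(k) = p(k-1) + p(k-2) - p(k-5) - p(k-7) + p(k-12) + p(k-15) - ... (offsets j(3j∓1)/2, signs ++--, p(0)=1, p(<0)=0).
DP table for k = 0..140: p(0)=1, p(1)=1, p(2)=2, p(3)=3, p(4)=5, p(5)=7, p(6)=11, p(7)=15, p(8)=22, p(9)=30, p(10)=42, p(11)=56, p(12)=77, p(13)=101, p(14)=135, p(15)=176, p(16)=231, p(17)=297, p(18)=385, p(19)=490, p(20)=627, p(21)=792, p(22)=1002, p(23)=1255, p(24)=1575, p(25)=1958, p(26)=2436, p(27)=3010, p(28)=3718, p(29)=4565, p(30)=5604, p(31)=6842, p(32)=8349, p(33)=10143, p(34)=12310, p(35)=14883, p(36)=17977, p(37)=21637, p(38)=26015, p(39)=31185, p(40)=37338, p(41)=44583, p(42)=53174, p(43)=63261, p(44)=75175, p(45)=89134, p(46)=105558, p(47)=124754, p(48)=147273, p(49)=173525, p(50)=204226, p(51)=239943, p(52)=281589, p(53)=329931, p(54)=386155, p(55)=451276, p(56)=526823, p(57)=614154, p(58)=715220, p(59)=831820, p(60)=966467, p(61)=1121505, p(62)=1300156, p(63)=1505499, p(64)=1741630, p(65)=2012558, p(66)=2323520, p(67)=2679689, p(68)=3087735, p(69)=3554345, p(70)=4087968, p(71)=4697205, p(72)=5392783, p(73)=6185689, p(74)=7089500, p(75)=8118264, p(76)=9289091, p(77)=10619863, p(78)=12132164, p(79)=13848650, p(80)=15796476, p(81)=18004327, p(82)=20506255, p(83)=23338469, p(84)=26543660, p(85)=30167357, p(86)=34262962, p(87)=38887673, p(88)=44108109, p(89)=49995925, p(90)=56634173, p(91)=64112359, p(92)=72533807, p(93)=82010177, p(94)=92669720, p(95)=104651419, p(96)=118114304, p(97)=133230930, p(98)=150198136, p(99)=169229875, p(100)=190569292, p(101)=214481126, p(102)=241265379, p(103)=271248950, p(104)=304801365, p(105)=342325709, p(106)=384276336, p(107)=431149389, p(108)=483502844, p(109)=541946240, p(110)=607163746, p(111)=679903203, p(112)=761002156, p(113)=851376628, p(114)=952050665, p(115)=1064144451, p(116)=1188908248, p(117)=1327710076, p(118)=1482074143, p(119)=1653668665, p(120)=1844349560, p(121)=2056148051, p(122)=2291320912, p(123)=2552338241, p(124)=2841940500, p(125)=3163127352, p(126)=3519222692, p(127)=3913864295, p(128)=4351078600, p(129)=4835271870, p(130)=5371315400, p(131)=5964539504, p(132)=6620830889, p(133)=7346629512, p(134)=8149040695, p(135)=9035836076, p(136)=10015581680, p(137)=11097645016, p(138)=12292341831, p(139)=13610949895, p(140)=15065878135.
Final step: p(141) = p(140) + p(139) - p(136) - p(134) + p(129) + p(126) - p(119) - p(115) + p(106) + p(101) - p(90) - p(84) + p(71) + p(64) - p(49) - p(41) + p(24) + p(15)
= 15065878135 + 13610949895 - 10015581680 - 8149040695 + 4835271870 + 3519222692 - 1653668665 - 1064144451 + 384276336 + 214481126 - 56634173 - 26543660 + 4697205 + 1741630 - 173525 - 44583 + 1575 + 176
= 16670689208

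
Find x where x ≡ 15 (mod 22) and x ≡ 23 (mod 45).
653

Using Chinese Remainder Theorem:
M = 22 × 45 = 990
M1 = 45, M2 = 22
y1 = 45^(-1) mod 22 = 1
y2 = 22^(-1) mod 45 = 43
x = (15×45×1 + 23×22×43) mod 990 = 653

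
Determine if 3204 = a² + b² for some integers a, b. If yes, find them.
30² + 48² (a=30, b=48)

Factorization: 3204 = 2^2 × 3^2 × 89
By Fermat: n is sum of two squares iff every prime p ≡ 3 (mod 4) appears to even power.
All primes ≡ 3 (mod 4) appear to even power.
Search a = 0, 1, 2, … for 3204 - a² a perfect square: first hit at a = 30: 3204 - 900 = 2304 = 48².
3204 = 30² + 48² = 900 + 2304 ✓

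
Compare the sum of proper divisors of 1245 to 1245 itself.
deficient

Proper divisors of 1245: sum = 1 + 3 + 5 + 15 + 83 + 249 + 415 = 771
Since 771 < 1245, 1245 is deficient.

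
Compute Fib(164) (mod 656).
413

Matrix identity: Q^n = [[F_(n+1), F_n], [F_n, F_(n-1)]] with Q = [[1,1],[1,0]].
n = 164 = 10100100₂. Square-and-multiply, entries mod 656:
Q^1 = [[1,1],[1,0]]
Q^2 = (Q^1)² = [[2,1],[1,1]]
Q^5 = (Q^2)²·Q = [[8,5],[5,3]]
Q^10 = (Q^5)² = [[89,55],[55,34]]
Q^20 = (Q^10)² = [[450,205],[205,245]]
Q^41 = (Q^20)²·Q = [[616,493],[493,123]]
Q^82 = (Q^41)² = [[617,247],[247,370]]
Q^164 = (Q^82)² = [[210,413],[413,453]]
F_164 mod 656 = Q^164[0][1] = 413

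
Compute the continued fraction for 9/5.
[1; 1, 4]

Euclidean algorithm steps:
9 = 1 × 5 + 4
5 = 1 × 4 + 1
4 = 4 × 1 + 0
Continued fraction: [1; 1, 4]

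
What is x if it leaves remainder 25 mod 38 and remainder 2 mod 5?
177

Using Chinese Remainder Theorem:
M = 38 × 5 = 190
M1 = 5, M2 = 38
y1 = 5^(-1) mod 38 = 23
y2 = 38^(-1) mod 5 = 2
x = (25×5×23 + 2×38×2) mod 190 = 177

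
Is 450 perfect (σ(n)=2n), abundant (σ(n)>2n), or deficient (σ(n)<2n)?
abundant

Proper divisors of 450: sum = 1 + 2 + 3 + 5 + 6 + 9 + 10 + 15 + ... + 75 + 90 + 150 + 225 (17 divisors) = 759
Since 759 > 450, 450 is abundant.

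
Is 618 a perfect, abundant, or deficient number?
abundant

Proper divisors of 618: sum = 1 + 2 + 3 + 6 + 103 + 206 + 309 = 630
Since 630 > 618, 618 is abundant.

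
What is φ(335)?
264

335 = 5 × 67
φ(n) = n × ∏(1 - 1/p) for each prime p dividing n
φ(335) = 335 × (1 - 1/5) × (1 - 1/67) = 264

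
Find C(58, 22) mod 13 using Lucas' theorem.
0

Using Lucas' theorem:
Write n=58 and k=22 in base 13:
n in base 13: [4, 6]
k in base 13: [1, 9]
C(58,22) mod 13 = ∏ C(n_i, k_i) mod 13
Digit binomials (mod 13): C(4,1) = 4; C(6,9) = 0 (k_i > n_i)
Product: 4 × 0 = 0 ≡ 0 (mod 13)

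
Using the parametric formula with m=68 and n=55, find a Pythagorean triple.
(1599, 7480, 7649)

Euclid's formula: a = m² - n², b = 2mn, c = m² + n²
m = 68, n = 55
a = 68² - 55² = 4624 - 3025 = 1599
b = 2 × 68 × 55 = 7480
c = 68² + 55² = 4624 + 3025 = 7649
Verification: 1599² + 7480² = 2556801 + 55950400 = 58507201 = 7649² ✓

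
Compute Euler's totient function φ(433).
432

433 = 433
φ(n) = n × ∏(1 - 1/p) for each prime p dividing n
φ(433) = 433 × (1 - 1/433) = 432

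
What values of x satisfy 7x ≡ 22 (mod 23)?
x ≡ 13 (mod 23)

gcd(7, 23) = 1, which divides 22, so solutions exist.
Find 7^(-1) mod 23 by the extended Euclidean algorithm:
23 = 3 × 7 + 2  ⟹  2 = (1)·23 + (-3)·7
7 = 3 × 2 + 1  ⟹  1 = (-3)·23 + (10)·7
So (10)·7 ≡ 1 (mod 23), i.e. 7^(-1) ≡ 10 (mod 23).
x ≡ 10 × 22 = 220 ≡ 13 (mod 23).
Check: 7 × 13 = 91 ≡ 22 (mod 23).
Unique solution: x ≡ 13 (mod 23)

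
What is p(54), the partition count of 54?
386155

p(n) counts ways to write n as a sum of positive integers (order ignored).
Euler's pentagonal recurrence: p(k) = p(k-1) + p(k-2) - p(k-5) - p(k-7) + p(k-12) + p(k-15) - ... (offsets j(3j∓1)/2, signs ++--, p(0)=1, p(<0)=0).
DP table for k = 0..53: p(0)=1, p(1)=1, p(2)=2, p(3)=3, p(4)=5, p(5)=7, p(6)=11, p(7)=15, p(8)=22, p(9)=30, p(10)=42, p(11)=56, p(12)=77, p(13)=101, p(14)=135, p(15)=176, p(16)=231, p(17)=297, p(18)=385, p(19)=490, p(20)=627, p(21)=792, p(22)=1002, p(23)=1255, p(24)=1575, p(25)=1958, p(26)=2436, p(27)=3010, p(28)=3718, p(29)=4565, p(30)=5604, p(31)=6842, p(32)=8349, p(33)=10143, p(34)=12310, p(35)=14883, p(36)=17977, p(37)=21637, p(38)=26015, p(39)=31185, p(40)=37338, p(41)=44583, p(42)=53174, p(43)=63261, p(44)=75175, p(45)=89134, p(46)=105558, p(47)=124754, p(48)=147273, p(49)=173525, p(50)=204226, p(51)=239943, p(52)=281589, p(53)=329931.
Final step: p(54) = p(53) + p(52) - p(49) - p(47) + p(42) + p(39) - p(32) - p(28) + p(19) + p(14) - p(3)
= 329931 + 281589 - 173525 - 124754 + 53174 + 31185 - 8349 - 3718 + 490 + 135 - 3
= 386155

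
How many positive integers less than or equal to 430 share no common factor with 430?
168

430 = 2 × 5 × 43
φ(n) = n × ∏(1 - 1/p) for each prime p dividing n
φ(430) = 430 × (1 - 1/2) × (1 - 1/5) × (1 - 1/43) = 168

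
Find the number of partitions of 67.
2679689

p(n) counts ways to write n as a sum of positive integers (order ignored).
Euler's pentagonal recurrence: p(k) = p(k-1) + p(k-2) - p(k-5) - p(k-7) + p(k-12) + p(k-15) - ... (offsets j(3j∓1)/2, signs ++--, p(0)=1, p(<0)=0).
DP table for k = 0..66: p(0)=1, p(1)=1, p(2)=2, p(3)=3, p(4)=5, p(5)=7, p(6)=11, p(7)=15, p(8)=22, p(9)=30, p(10)=42, p(11)=56, p(12)=77, p(13)=101, p(14)=135, p(15)=176, p(16)=231, p(17)=297, p(18)=385, p(19)=490, p(20)=627, p(21)=792, p(22)=1002, p(23)=1255, p(24)=1575, p(25)=1958, p(26)=2436, p(27)=3010, p(28)=3718, p(29)=4565, p(30)=5604, p(31)=6842, p(32)=8349, p(33)=10143, p(34)=12310, p(35)=14883, p(36)=17977, p(37)=21637, p(38)=26015, p(39)=31185, p(40)=37338, p(41)=44583, p(42)=53174, p(43)=63261, p(44)=75175, p(45)=89134, p(46)=105558, p(47)=124754, p(48)=147273, p(49)=173525, p(50)=204226, p(51)=239943, p(52)=281589, p(53)=329931, p(54)=386155, p(55)=451276, p(56)=526823, p(57)=614154, p(58)=715220, p(59)=831820, p(60)=966467, p(61)=1121505, p(62)=1300156, p(63)=1505499, p(64)=1741630, p(65)=2012558, p(66)=2323520.
Final step: p(67) = p(66) + p(65) - p(62) - p(60) + p(55) + p(52) - p(45) - p(41) + p(32) + p(27) - p(16) - p(10)
= 2323520 + 2012558 - 1300156 - 966467 + 451276 + 281589 - 89134 - 44583 + 8349 + 3010 - 231 - 42
= 2679689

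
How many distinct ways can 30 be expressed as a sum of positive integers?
5604

p(n) counts ways to write n as a sum of positive integers (order ignored).
Euler's pentagonal recurrence: p(k) = p(k-1) + p(k-2) - p(k-5) - p(k-7) + p(k-12) + p(k-15) - ... (offsets j(3j∓1)/2, signs ++--, p(0)=1, p(<0)=0).
DP table for k = 0..29: p(0)=1, p(1)=1, p(2)=2, p(3)=3, p(4)=5, p(5)=7, p(6)=11, p(7)=15, p(8)=22, p(9)=30, p(10)=42, p(11)=56, p(12)=77, p(13)=101, p(14)=135, p(15)=176, p(16)=231, p(17)=297, p(18)=385, p(19)=490, p(20)=627, p(21)=792, p(22)=1002, p(23)=1255, p(24)=1575, p(25)=1958, p(26)=2436, p(27)=3010, p(28)=3718, p(29)=4565.
Final step: p(30) = p(29) + p(28) - p(25) - p(23) + p(18) + p(15) - p(8) - p(4)
= 4565 + 3718 - 1958 - 1255 + 385 + 176 - 22 - 5
= 5604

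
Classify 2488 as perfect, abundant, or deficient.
deficient

Proper divisors of 2488: sum = 1 + 2 + 4 + 8 + 311 + 622 + 1244 = 2192
Since 2192 < 2488, 2488 is deficient.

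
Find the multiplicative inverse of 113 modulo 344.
137

gcd(113, 344) = 1, so the inverse exists.
Extended Euclidean algorithm on (344, 113):
344 = 3 × 113 + 5  ⟹  5 = (1)·344 + (-3)·113
113 = 22 × 5 + 3  ⟹  3 = (-22)·344 + (67)·113
5 = 1 × 3 + 2  ⟹  2 = (23)·344 + (-70)·113
3 = 1 × 2 + 1  ⟹  1 = (-45)·344 + (137)·113
So (137)·113 ≡ 1 (mod 344), i.e. 113^(-1) ≡ 137 (mod 344).
Check: 113 × 137 = 15481 ≡ 1 (mod 344)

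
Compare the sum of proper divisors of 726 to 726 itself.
abundant

Proper divisors of 726: sum = 1 + 2 + 3 + 6 + 11 + 22 + 33 + 66 + 121 + 242 + 363 = 870
Since 870 > 726, 726 is abundant.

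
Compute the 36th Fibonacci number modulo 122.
114

Matrix identity: Q^n = [[F_(n+1), F_n], [F_n, F_(n-1)]] with Q = [[1,1],[1,0]].
n = 36 = 100100₂. Square-and-multiply, entries mod 122:
Q^1 = [[1,1],[1,0]]
Q^2 = (Q^1)² = [[2,1],[1,1]]
Q^4 = (Q^2)² = [[5,3],[3,2]]
Q^9 = (Q^4)²·Q = [[55,34],[34,21]]
Q^18 = (Q^9)² = [[33,22],[22,11]]
Q^36 = (Q^18)² = [[109,114],[114,117]]
F_36 mod 122 = Q^36[0][1] = 114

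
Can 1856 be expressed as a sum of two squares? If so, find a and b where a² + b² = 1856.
16² + 40² (a=16, b=40)

Factorization: 1856 = 2^6 × 29
By Fermat: n is sum of two squares iff every prime p ≡ 3 (mod 4) appears to even power.
All primes ≡ 3 (mod 4) appear to even power.
Search a = 0, 1, 2, … for 1856 - a² a perfect square: first hit at a = 16: 1856 - 256 = 1600 = 40².
1856 = 16² + 40² = 256 + 1600 ✓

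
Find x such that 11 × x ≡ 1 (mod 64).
35

gcd(11, 64) = 1, so the inverse exists.
Extended Euclidean algorithm on (64, 11):
64 = 5 × 11 + 9  ⟹  9 = (1)·64 + (-5)·11
11 = 1 × 9 + 2  ⟹  2 = (-1)·64 + (6)·11
9 = 4 × 2 + 1  ⟹  1 = (5)·64 + (-29)·11
So (-29)·11 ≡ 1 (mod 64), i.e. 11^(-1) ≡ -29 ≡ 35 (mod 64).
Check: 11 × 35 = 385 ≡ 1 (mod 64)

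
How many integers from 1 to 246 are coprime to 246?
80

246 = 2 × 3 × 41
φ(n) = n × ∏(1 - 1/p) for each prime p dividing n
φ(246) = 246 × (1 - 1/2) × (1 - 1/3) × (1 - 1/41) = 80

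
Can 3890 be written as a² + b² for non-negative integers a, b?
13² + 61² (a=13, b=61)

Factorization: 3890 = 2 × 5 × 389
By Fermat: n is sum of two squares iff every prime p ≡ 3 (mod 4) appears to even power.
All primes ≡ 3 (mod 4) appear to even power.
Search a = 0, 1, 2, … for 3890 - a² a perfect square: first hit at a = 13: 3890 - 169 = 3721 = 61².
3890 = 13² + 61² = 169 + 3721 ✓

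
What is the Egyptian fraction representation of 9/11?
1/2 + 1/4 + 1/15 + 1/660

Greedy algorithm:
9/11: ceiling(11/9) = 2, use 1/2
7/22: ceiling(22/7) = 4, use 1/4
3/44: ceiling(44/3) = 15, use 1/15
1/660: ceiling(660/1) = 660, use 1/660
Result: 9/11 = 1/2 + 1/4 + 1/15 + 1/660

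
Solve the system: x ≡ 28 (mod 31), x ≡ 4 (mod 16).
276

Using Chinese Remainder Theorem:
M = 31 × 16 = 496
M1 = 16, M2 = 31
y1 = 16^(-1) mod 31 = 2
y2 = 31^(-1) mod 16 = 15
x = (28×16×2 + 4×31×15) mod 496 = 276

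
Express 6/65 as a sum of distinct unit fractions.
1/11 + 1/715

Greedy algorithm:
6/65: ceiling(65/6) = 11, use 1/11
1/715: ceiling(715/1) = 715, use 1/715
Result: 6/65 = 1/11 + 1/715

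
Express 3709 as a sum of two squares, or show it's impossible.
30² + 53² (a=30, b=53)

Factorization: 3709 = 3709
By Fermat: n is sum of two squares iff every prime p ≡ 3 (mod 4) appears to even power.
All primes ≡ 3 (mod 4) appear to even power.
Search a = 0, 1, 2, … for 3709 - a² a perfect square: first hit at a = 30: 3709 - 900 = 2809 = 53².
3709 = 30² + 53² = 900 + 2809 ✓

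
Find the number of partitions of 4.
5

p(n) counts ways to write n as a sum of positive integers (order ignored).
Examples: 4; 3 + 1; 2 + 2; 2 + 1 + 1; 1 + 1 + 1 + 1
p(4) = 5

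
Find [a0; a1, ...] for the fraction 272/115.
[2; 2, 1, 2, 1, 4, 2]

Euclidean algorithm steps:
272 = 2 × 115 + 42
115 = 2 × 42 + 31
42 = 1 × 31 + 11
31 = 2 × 11 + 9
11 = 1 × 9 + 2
9 = 4 × 2 + 1
2 = 2 × 1 + 0
Continued fraction: [2; 2, 1, 2, 1, 4, 2]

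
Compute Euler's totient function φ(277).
276

277 = 277
φ(n) = n × ∏(1 - 1/p) for each prime p dividing n
φ(277) = 277 × (1 - 1/277) = 276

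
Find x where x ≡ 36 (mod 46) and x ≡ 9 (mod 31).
1094

Using Chinese Remainder Theorem:
M = 46 × 31 = 1426
M1 = 31, M2 = 46
y1 = 31^(-1) mod 46 = 3
y2 = 46^(-1) mod 31 = 29
x = (36×31×3 + 9×46×29) mod 1426 = 1094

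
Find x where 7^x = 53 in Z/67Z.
57

Baby-step giant-step with step n = ⌈√67⌉ = 9.
Baby steps 7^j mod 67 (j:value) for j=0..8: 0:1, 1:7, 2:49, 3:8, 4:56, 5:57, 6:64, 7:46, 8:54.
Giant-step multiplier: 7^(-9) ≡ 7^(66-9) = 7^57 ≡ 53 (mod 67).
Giant steps γ_i = 53·53^i mod 67: γ_0=53, γ_1=62, γ_2=3, γ_3=25, γ_4=52, γ_5=9, γ_6=8 (in table at j=3).
x = i·n + j = 6·9 + 3 = 57.
Check: 7^57 ≡ 53 (mod 67).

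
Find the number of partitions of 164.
156919475295

p(n) counts ways to write n as a sum of positive integers (order ignored).
Euler's pentagonal recurrence: p(k) = p(k-1) + p(k-2) - p(k-5) - p(k-7) + p(k-12) + p(k-15) - ... (offsets j(3j∓1)/2, signs ++--, p(0)=1, p(<0)=0).
DP table for k = 0..163: p(0)=1, p(1)=1, p(2)=2, p(3)=3, p(4)=5, p(5)=7, p(6)=11, p(7)=15, p(8)=22, p(9)=30, p(10)=42, p(11)=56, p(12)=77, p(13)=101, p(14)=135, p(15)=176, p(16)=231, p(17)=297, p(18)=385, p(19)=490, p(20)=627, p(21)=792, p(22)=1002, p(23)=1255, p(24)=1575, p(25)=1958, p(26)=2436, p(27)=3010, p(28)=3718, p(29)=4565, p(30)=5604, p(31)=6842, p(32)=8349, p(33)=10143, p(34)=12310, p(35)=14883, p(36)=17977, p(37)=21637, p(38)=26015, p(39)=31185, p(40)=37338, p(41)=44583, p(42)=53174, p(43)=63261, p(44)=75175, p(45)=89134, p(46)=105558, p(47)=124754, p(48)=147273, p(49)=173525, p(50)=204226, p(51)=239943, p(52)=281589, p(53)=329931, p(54)=386155, p(55)=451276, p(56)=526823, p(57)=614154, p(58)=715220, p(59)=831820, p(60)=966467, p(61)=1121505, p(62)=1300156, p(63)=1505499, p(64)=1741630, p(65)=2012558, p(66)=2323520, p(67)=2679689, p(68)=3087735, p(69)=3554345, p(70)=4087968, p(71)=4697205, p(72)=5392783, p(73)=6185689, p(74)=7089500, p(75)=8118264, p(76)=9289091, p(77)=10619863, p(78)=12132164, p(79)=13848650, p(80)=15796476, p(81)=18004327, p(82)=20506255, p(83)=23338469, p(84)=26543660, p(85)=30167357, p(86)=34262962, p(87)=38887673, p(88)=44108109, p(89)=49995925, p(90)=56634173, p(91)=64112359, p(92)=72533807, p(93)=82010177, p(94)=92669720, p(95)=104651419, p(96)=118114304, p(97)=133230930, p(98)=150198136, p(99)=169229875, p(100)=190569292, p(101)=214481126, p(102)=241265379, p(103)=271248950, p(104)=304801365, p(105)=342325709, p(106)=384276336, p(107)=431149389, p(108)=483502844, p(109)=541946240, p(110)=607163746, p(111)=679903203, p(112)=761002156, p(113)=851376628, p(114)=952050665, p(115)=1064144451, p(116)=1188908248, p(117)=1327710076, p(118)=1482074143, p(119)=1653668665, p(120)=1844349560, p(121)=2056148051, p(122)=2291320912, p(123)=2552338241, p(124)=2841940500, p(125)=3163127352, p(126)=3519222692, p(127)=3913864295, p(128)=4351078600, p(129)=4835271870, p(130)=5371315400, p(131)=5964539504, p(132)=6620830889, p(133)=7346629512, p(134)=8149040695, p(135)=9035836076, p(136)=10015581680, p(137)=11097645016, p(138)=12292341831, p(139)=13610949895, p(140)=15065878135, p(141)=16670689208, p(142)=18440293320, p(143)=20390982757, p(144)=22540654445, p(145)=24908858009, p(146)=27517052599, p(147)=30388671978, p(148)=33549419497, p(149)=37027355200, p(150)=40853235313, p(151)=45060624582, p(152)=49686288421, p(153)=54770336324, p(154)=60356673280, p(155)=66493182097, p(156)=73232243759, p(157)=80630964769, p(158)=88751778802, p(159)=97662728555, p(160)=107438159466, p(161)=118159068427, p(162)=129913904637, p(163)=142798995930.
Final step: p(164) = p(163) + p(162) - p(159) - p(157) + p(152) + p(149) - p(142) - p(138) + p(129) + p(124) - p(113) - p(107) + p(94) + p(87) - p(72) - p(64) + p(47) + p(38) - p(19) - p(9)
= 142798995930 + 129913904637 - 97662728555 - 80630964769 + 49686288421 + 37027355200 - 18440293320 - 12292341831 + 4835271870 + 2841940500 - 851376628 - 431149389 + 92669720 + 38887673 - 5392783 - 1741630 + 124754 + 26015 - 490 - 30
= 156919475295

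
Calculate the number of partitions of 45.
89134

p(n) counts ways to write n as a sum of positive integers (order ignored).
Euler's pentagonal recurrence: p(k) = p(k-1) + p(k-2) - p(k-5) - p(k-7) + p(k-12) + p(k-15) - ... (offsets j(3j∓1)/2, signs ++--, p(0)=1, p(<0)=0).
DP table for k = 0..44: p(0)=1, p(1)=1, p(2)=2, p(3)=3, p(4)=5, p(5)=7, p(6)=11, p(7)=15, p(8)=22, p(9)=30, p(10)=42, p(11)=56, p(12)=77, p(13)=101, p(14)=135, p(15)=176, p(16)=231, p(17)=297, p(18)=385, p(19)=490, p(20)=627, p(21)=792, p(22)=1002, p(23)=1255, p(24)=1575, p(25)=1958, p(26)=2436, p(27)=3010, p(28)=3718, p(29)=4565, p(30)=5604, p(31)=6842, p(32)=8349, p(33)=10143, p(34)=12310, p(35)=14883, p(36)=17977, p(37)=21637, p(38)=26015, p(39)=31185, p(40)=37338, p(41)=44583, p(42)=53174, p(43)=63261, p(44)=75175.
Final step: p(45) = p(44) + p(43) - p(40) - p(38) + p(33) + p(30) - p(23) - p(19) + p(10) + p(5)
= 75175 + 63261 - 37338 - 26015 + 10143 + 5604 - 1255 - 490 + 42 + 7
= 89134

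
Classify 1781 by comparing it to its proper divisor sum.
deficient

Proper divisors of 1781: sum = 1 + 13 + 137 = 151
Since 151 < 1781, 1781 is deficient.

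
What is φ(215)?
168

215 = 5 × 43
φ(n) = n × ∏(1 - 1/p) for each prime p dividing n
φ(215) = 215 × (1 - 1/5) × (1 - 1/43) = 168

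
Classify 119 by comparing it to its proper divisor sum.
deficient

Proper divisors of 119: sum = 1 + 7 + 17 = 25
Since 25 < 119, 119 is deficient.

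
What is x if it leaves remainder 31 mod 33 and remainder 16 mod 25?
691

Using Chinese Remainder Theorem:
M = 33 × 25 = 825
M1 = 25, M2 = 33
y1 = 25^(-1) mod 33 = 4
y2 = 33^(-1) mod 25 = 22
x = (31×25×4 + 16×33×22) mod 825 = 691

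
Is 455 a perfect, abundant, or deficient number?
deficient

Proper divisors of 455: sum = 1 + 5 + 7 + 13 + 35 + 65 + 91 = 217
Since 217 < 455, 455 is deficient.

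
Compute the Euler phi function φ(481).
432

481 = 13 × 37
φ(n) = n × ∏(1 - 1/p) for each prime p dividing n
φ(481) = 481 × (1 - 1/13) × (1 - 1/37) = 432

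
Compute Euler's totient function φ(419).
418

419 = 419
φ(n) = n × ∏(1 - 1/p) for each prime p dividing n
φ(419) = 419 × (1 - 1/419) = 418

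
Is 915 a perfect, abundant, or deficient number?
deficient

Proper divisors of 915: sum = 1 + 3 + 5 + 15 + 61 + 183 + 305 = 573
Since 573 < 915, 915 is deficient.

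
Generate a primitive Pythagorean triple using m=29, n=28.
(57, 1624, 1625)

Euclid's formula: a = m² - n², b = 2mn, c = m² + n²
m = 29, n = 28
a = 29² - 28² = 841 - 784 = 57
b = 2 × 29 × 28 = 1624
c = 29² + 28² = 841 + 784 = 1625
Verification: 57² + 1624² = 3249 + 2637376 = 2640625 = 1625² ✓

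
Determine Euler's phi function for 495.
240

495 = 3^2 × 5 × 11
φ(n) = n × ∏(1 - 1/p) for each prime p dividing n
φ(495) = 495 × (1 - 1/3) × (1 - 1/5) × (1 - 1/11) = 240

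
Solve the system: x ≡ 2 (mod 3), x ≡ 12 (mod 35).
47

Using Chinese Remainder Theorem:
M = 3 × 35 = 105
M1 = 35, M2 = 3
y1 = 35^(-1) mod 3 = 2
y2 = 3^(-1) mod 35 = 12
x = (2×35×2 + 12×3×12) mod 105 = 47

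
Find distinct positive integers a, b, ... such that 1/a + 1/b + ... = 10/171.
1/18 + 1/342

Greedy algorithm:
10/171: ceiling(171/10) = 18, use 1/18
1/342: ceiling(342/1) = 342, use 1/342
Result: 10/171 = 1/18 + 1/342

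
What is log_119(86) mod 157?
134

Baby-step giant-step with step n = ⌈√157⌉ = 13.
Baby steps 119^j mod 157 (j:value) for j=0..12: 0:1, 1:119, 2:31, 3:78, 4:19, 5:63, 6:118, 7:69, 8:47, 9:98, 10:44, 11:55, 12:108.
Giant-step multiplier: 119^(-13) ≡ 119^(156-13) = 119^143 ≡ 107 (mod 157).
Giant steps γ_i = 86·107^i mod 157: γ_0=86, γ_1=96, γ_2=67, γ_3=104, γ_4=138, γ_5=8, γ_6=71, γ_7=61, γ_8=90, γ_9=53, γ_10=19 (in table at j=4).
x = i·n + j = 10·13 + 4 = 134.
Check: 119^134 ≡ 86 (mod 157).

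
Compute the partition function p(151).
45060624582

p(n) counts ways to write n as a sum of positive integers (order ignored).
Euler's pentagonal recurrence: p(k) = p(k-1) + p(k-2) - p(k-5) - p(k-7) + p(k-12) + p(k-15) - ... (offsets j(3j∓1)/2, signs ++--, p(0)=1, p(<0)=0).
DP table for k = 0..150: p(0)=1, p(1)=1, p(2)=2, p(3)=3, p(4)=5, p(5)=7, p(6)=11, p(7)=15, p(8)=22, p(9)=30, p(10)=42, p(11)=56, p(12)=77, p(13)=101, p(14)=135, p(15)=176, p(16)=231, p(17)=297, p(18)=385, p(19)=490, p(20)=627, p(21)=792, p(22)=1002, p(23)=1255, p(24)=1575, p(25)=1958, p(26)=2436, p(27)=3010, p(28)=3718, p(29)=4565, p(30)=5604, p(31)=6842, p(32)=8349, p(33)=10143, p(34)=12310, p(35)=14883, p(36)=17977, p(37)=21637, p(38)=26015, p(39)=31185, p(40)=37338, p(41)=44583, p(42)=53174, p(43)=63261, p(44)=75175, p(45)=89134, p(46)=105558, p(47)=124754, p(48)=147273, p(49)=173525, p(50)=204226, p(51)=239943, p(52)=281589, p(53)=329931, p(54)=386155, p(55)=451276, p(56)=526823, p(57)=614154, p(58)=715220, p(59)=831820, p(60)=966467, p(61)=1121505, p(62)=1300156, p(63)=1505499, p(64)=1741630, p(65)=2012558, p(66)=2323520, p(67)=2679689, p(68)=3087735, p(69)=3554345, p(70)=4087968, p(71)=4697205, p(72)=5392783, p(73)=6185689, p(74)=7089500, p(75)=8118264, p(76)=9289091, p(77)=10619863, p(78)=12132164, p(79)=13848650, p(80)=15796476, p(81)=18004327, p(82)=20506255, p(83)=23338469, p(84)=26543660, p(85)=30167357, p(86)=34262962, p(87)=38887673, p(88)=44108109, p(89)=49995925, p(90)=56634173, p(91)=64112359, p(92)=72533807, p(93)=82010177, p(94)=92669720, p(95)=104651419, p(96)=118114304, p(97)=133230930, p(98)=150198136, p(99)=169229875, p(100)=190569292, p(101)=214481126, p(102)=241265379, p(103)=271248950, p(104)=304801365, p(105)=342325709, p(106)=384276336, p(107)=431149389, p(108)=483502844, p(109)=541946240, p(110)=607163746, p(111)=679903203, p(112)=761002156, p(113)=851376628, p(114)=952050665, p(115)=1064144451, p(116)=1188908248, p(117)=1327710076, p(118)=1482074143, p(119)=1653668665, p(120)=1844349560, p(121)=2056148051, p(122)=2291320912, p(123)=2552338241, p(124)=2841940500, p(125)=3163127352, p(126)=3519222692, p(127)=3913864295, p(128)=4351078600, p(129)=4835271870, p(130)=5371315400, p(131)=5964539504, p(132)=6620830889, p(133)=7346629512, p(134)=8149040695, p(135)=9035836076, p(136)=10015581680, p(137)=11097645016, p(138)=12292341831, p(139)=13610949895, p(140)=15065878135, p(141)=16670689208, p(142)=18440293320, p(143)=20390982757, p(144)=22540654445, p(145)=24908858009, p(146)=27517052599, p(147)=30388671978, p(148)=33549419497, p(149)=37027355200, p(150)=40853235313.
Final step: p(151) = p(150) + p(149) - p(146) - p(144) + p(139) + p(136) - p(129) - p(125) + p(116) + p(111) - p(100) - p(94) + p(81) + p(74) - p(59) - p(51) + p(34) + p(25) - p(6)
= 40853235313 + 37027355200 - 27517052599 - 22540654445 + 13610949895 + 10015581680 - 4835271870 - 3163127352 + 1188908248 + 679903203 - 190569292 - 92669720 + 18004327 + 7089500 - 831820 - 239943 + 12310 + 1958 - 11
= 45060624582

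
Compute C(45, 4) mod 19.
16

Using Lucas' theorem:
Write n=45 and k=4 in base 19:
n in base 19: [2, 7]
k in base 19: [0, 4]
C(45,4) mod 19 = ∏ C(n_i, k_i) mod 19
Digit binomials (mod 19): C(2,0) = 1; C(7,4) = 35 ≡ 16
Product: 1 × 16 = 16 ≡ 16 (mod 19)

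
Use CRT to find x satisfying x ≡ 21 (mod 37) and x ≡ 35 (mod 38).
909

Using Chinese Remainder Theorem:
M = 37 × 38 = 1406
M1 = 38, M2 = 37
y1 = 38^(-1) mod 37 = 1
y2 = 37^(-1) mod 38 = 37
x = (21×38×1 + 35×37×37) mod 1406 = 909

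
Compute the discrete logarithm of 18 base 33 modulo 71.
44

Baby-step giant-step with step n = ⌈√71⌉ = 9.
Baby steps 33^j mod 71 (j:value) for j=0..8: 0:1, 1:33, 2:24, 3:11, 4:8, 5:51, 6:50, 7:17, 8:64.
Giant-step multiplier: 33^(-9) ≡ 33^(70-9) = 33^61 ≡ 67 (mod 71).
Giant steps γ_i = 18·67^i mod 71: γ_0=18, γ_1=70, γ_2=4, γ_3=55, γ_4=64 (in table at j=8).
x = i·n + j = 4·9 + 8 = 44.
Check: 33^44 ≡ 18 (mod 71).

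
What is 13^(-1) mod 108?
25

gcd(13, 108) = 1, so the inverse exists.
Extended Euclidean algorithm on (108, 13):
108 = 8 × 13 + 4  ⟹  4 = (1)·108 + (-8)·13
13 = 3 × 4 + 1  ⟹  1 = (-3)·108 + (25)·13
So (25)·13 ≡ 1 (mod 108), i.e. 13^(-1) ≡ 25 (mod 108).
Check: 13 × 25 = 325 ≡ 1 (mod 108)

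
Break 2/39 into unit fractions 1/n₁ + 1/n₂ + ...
1/20 + 1/780

Greedy algorithm:
2/39: ceiling(39/2) = 20, use 1/20
1/780: ceiling(780/1) = 780, use 1/780
Result: 2/39 = 1/20 + 1/780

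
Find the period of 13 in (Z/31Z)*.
30

31 is prime, so ord(13) divides φ(31) = 30.
Divisors of 30: 1, 2, 3, 5, 6, 10, 15, 30.
Repeated squaring: 13^1 ≡ 13, 13^2 ≡ 14, 13^4 ≡ 10, 13^8 ≡ 7, 13^16 ≡ 18 (mod 31).
Test 13^d mod 31 for each divisor d in increasing order:
13^1 ≡ 13
13^2 ≡ 14
13^3 = 13^2·13^1 ≡ 27
13^5 = 13^4·13^1 ≡ 6
13^6 = 13^4·13^2 ≡ 16
13^10 = 13^8·13^2 ≡ 5
13^15 = 13^8·13^4·13^2·13^1 ≡ 30
13^30 = 13^16·13^8·13^4·13^2 ≡ 1  ← first divisor giving 1
The order is 30.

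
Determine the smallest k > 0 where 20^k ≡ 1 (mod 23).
22

23 is prime, so ord(20) divides φ(23) = 22.
Divisors of 22: 1, 2, 11, 22.
Repeated squaring: 20^1 ≡ 20, 20^2 ≡ 9, 20^4 ≡ 12, 20^8 ≡ 6, 20^16 ≡ 13 (mod 23).
Test 20^d mod 23 for each divisor d in increasing order:
20^1 ≡ 20
20^2 ≡ 9
20^11 = 20^8·20^2·20^1 ≡ 22
20^22 = 20^16·20^4·20^2 ≡ 1  ← first divisor giving 1
The order is 22.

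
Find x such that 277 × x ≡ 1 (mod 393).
166

gcd(277, 393) = 1, so the inverse exists.
Extended Euclidean algorithm on (393, 277):
393 = 1 × 277 + 116  ⟹  116 = (1)·393 + (-1)·277
277 = 2 × 116 + 45  ⟹  45 = (-2)·393 + (3)·277
116 = 2 × 45 + 26  ⟹  26 = (5)·393 + (-7)·277
45 = 1 × 26 + 19  ⟹  19 = (-7)·393 + (10)·277
26 = 1 × 19 + 7  ⟹  7 = (12)·393 + (-17)·277
19 = 2 × 7 + 5  ⟹  5 = (-31)·393 + (44)·277
7 = 1 × 5 + 2  ⟹  2 = (43)·393 + (-61)·277
5 = 2 × 2 + 1  ⟹  1 = (-117)·393 + (166)·277
So (166)·277 ≡ 1 (mod 393), i.e. 277^(-1) ≡ 166 (mod 393).
Check: 277 × 166 = 45982 ≡ 1 (mod 393)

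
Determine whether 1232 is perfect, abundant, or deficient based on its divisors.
abundant

Proper divisors of 1232: sum = 1 + 2 + 4 + 7 + 8 + 11 + 14 + 16 + ... + 154 + 176 + 308 + 616 (19 divisors) = 1744
Since 1744 > 1232, 1232 is abundant.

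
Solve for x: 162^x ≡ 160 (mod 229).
155

Baby-step giant-step with step n = ⌈√229⌉ = 16.
Baby steps 162^j mod 229 (j:value) for j=0..15: 0:1, 1:162, 2:138, 3:143, 4:37, 5:40, 6:68, 7:24, 8:224, 9:106, 10:226, 11:201, 12:44, 13:29, 14:118, 15:109.
Giant-step multiplier: 162^(-16) ≡ 162^(228-16) = 162^212 ≡ 55 (mod 229).
Giant steps γ_i = 160·55^i mod 229: γ_0=160, γ_1=98, γ_2=123, γ_3=124, γ_4=179, γ_5=227, γ_6=119, γ_7=133, γ_8=216, γ_9=201 (in table at j=11).
x = i·n + j = 9·16 + 11 = 155.
Check: 162^155 ≡ 160 (mod 229).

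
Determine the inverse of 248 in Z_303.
11

gcd(248, 303) = 1, so the inverse exists.
Extended Euclidean algorithm on (303, 248):
303 = 1 × 248 + 55  ⟹  55 = (1)·303 + (-1)·248
248 = 4 × 55 + 28  ⟹  28 = (-4)·303 + (5)·248
55 = 1 × 28 + 27  ⟹  27 = (5)·303 + (-6)·248
28 = 1 × 27 + 1  ⟹  1 = (-9)·303 + (11)·248
So (11)·248 ≡ 1 (mod 303), i.e. 248^(-1) ≡ 11 (mod 303).
Check: 248 × 11 = 2728 ≡ 1 (mod 303)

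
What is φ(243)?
162

243 = 3^5
φ(n) = n × ∏(1 - 1/p) for each prime p dividing n
φ(243) = 243 × (1 - 1/3) = 162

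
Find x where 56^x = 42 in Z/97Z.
27

Baby-step giant-step with step n = ⌈√97⌉ = 10.
Baby steps 56^j mod 97 (j:value) for j=0..9: 0:1, 1:56, 2:32, 3:46, 4:54, 5:17, 6:79, 7:59, 8:6, 9:45.
Giant-step multiplier: 56^(-10) ≡ 56^(96-10) = 56^86 ≡ 48 (mod 97).
Giant steps γ_i = 42·48^i mod 97: γ_0=42, γ_1=76, γ_2=59 (in table at j=7).
x = i·n + j = 2·10 + 7 = 27.
Check: 56^27 ≡ 42 (mod 97).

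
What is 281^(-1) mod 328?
321

gcd(281, 328) = 1, so the inverse exists.
Extended Euclidean algorithm on (328, 281):
328 = 1 × 281 + 47  ⟹  47 = (1)·328 + (-1)·281
281 = 5 × 47 + 46  ⟹  46 = (-5)·328 + (6)·281
47 = 1 × 46 + 1  ⟹  1 = (6)·328 + (-7)·281
So (-7)·281 ≡ 1 (mod 328), i.e. 281^(-1) ≡ -7 ≡ 321 (mod 328).
Check: 281 × 321 = 90201 ≡ 1 (mod 328)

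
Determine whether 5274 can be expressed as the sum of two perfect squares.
45² + 57² (a=45, b=57)

Factorization: 5274 = 2 × 3^2 × 293
By Fermat: n is sum of two squares iff every prime p ≡ 3 (mod 4) appears to even power.
All primes ≡ 3 (mod 4) appear to even power.
Search a = 0, 1, 2, … for 5274 - a² a perfect square: first hit at a = 45: 5274 - 2025 = 3249 = 57².
5274 = 45² + 57² = 2025 + 3249 ✓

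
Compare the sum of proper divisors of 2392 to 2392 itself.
abundant

Proper divisors of 2392: sum = 1 + 2 + 4 + 8 + 13 + 23 + 26 + 46 + 52 + 92 + 104 + 184 + 299 + 598 + 1196 = 2648
Since 2648 > 2392, 2392 is abundant.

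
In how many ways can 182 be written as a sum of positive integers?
819876908323

p(n) counts ways to write n as a sum of positive integers (order ignored).
Euler's pentagonal recurrence: p(k) = p(k-1) + p(k-2) - p(k-5) - p(k-7) + p(k-12) + p(k-15) - ... (offsets j(3j∓1)/2, signs ++--, p(0)=1, p(<0)=0).
DP table for k = 0..181: p(0)=1, p(1)=1, p(2)=2, p(3)=3, p(4)=5, p(5)=7, p(6)=11, p(7)=15, p(8)=22, p(9)=30, p(10)=42, p(11)=56, p(12)=77, p(13)=101, p(14)=135, p(15)=176, p(16)=231, p(17)=297, p(18)=385, p(19)=490, p(20)=627, p(21)=792, p(22)=1002, p(23)=1255, p(24)=1575, p(25)=1958, p(26)=2436, p(27)=3010, p(28)=3718, p(29)=4565, p(30)=5604, p(31)=6842, p(32)=8349, p(33)=10143, p(34)=12310, p(35)=14883, p(36)=17977, p(37)=21637, p(38)=26015, p(39)=31185, p(40)=37338, p(41)=44583, p(42)=53174, p(43)=63261, p(44)=75175, p(45)=89134, p(46)=105558, p(47)=124754, p(48)=147273, p(49)=173525, p(50)=204226, p(51)=239943, p(52)=281589, p(53)=329931, p(54)=386155, p(55)=451276, p(56)=526823, p(57)=614154, p(58)=715220, p(59)=831820, p(60)=966467, p(61)=1121505, p(62)=1300156, p(63)=1505499, p(64)=1741630, p(65)=2012558, p(66)=2323520, p(67)=2679689, p(68)=3087735, p(69)=3554345, p(70)=4087968, p(71)=4697205, p(72)=5392783, p(73)=6185689, p(74)=7089500, p(75)=8118264, p(76)=9289091, p(77)=10619863, p(78)=12132164, p(79)=13848650, p(80)=15796476, p(81)=18004327, p(82)=20506255, p(83)=23338469, p(84)=26543660, p(85)=30167357, p(86)=34262962, p(87)=38887673, p(88)=44108109, p(89)=49995925, p(90)=56634173, p(91)=64112359, p(92)=72533807, p(93)=82010177, p(94)=92669720, p(95)=104651419, p(96)=118114304, p(97)=133230930, p(98)=150198136, p(99)=169229875, p(100)=190569292, p(101)=214481126, p(102)=241265379, p(103)=271248950, p(104)=304801365, p(105)=342325709, p(106)=384276336, p(107)=431149389, p(108)=483502844, p(109)=541946240, p(110)=607163746, p(111)=679903203, p(112)=761002156, p(113)=851376628, p(114)=952050665, p(115)=1064144451, p(116)=1188908248, p(117)=1327710076, p(118)=1482074143, p(119)=1653668665, p(120)=1844349560, p(121)=2056148051, p(122)=2291320912, p(123)=2552338241, p(124)=2841940500, p(125)=3163127352, p(126)=3519222692, p(127)=3913864295, p(128)=4351078600, p(129)=4835271870, p(130)=5371315400, p(131)=5964539504, p(132)=6620830889, p(133)=7346629512, p(134)=8149040695, p(135)=9035836076, p(136)=10015581680, p(137)=11097645016, p(138)=12292341831, p(139)=13610949895, p(140)=15065878135, p(141)=16670689208, p(142)=18440293320, p(143)=20390982757, p(144)=22540654445, p(145)=24908858009, p(146)=27517052599, p(147)=30388671978, p(148)=33549419497, p(149)=37027355200, p(150)=40853235313, p(151)=45060624582, p(152)=49686288421, p(153)=54770336324, p(154)=60356673280, p(155)=66493182097, p(156)=73232243759, p(157)=80630964769, p(158)=88751778802, p(159)=97662728555, p(160)=107438159466, p(161)=118159068427, p(162)=129913904637, p(163)=142798995930, p(164)=156919475295, p(165)=172389800255, p(166)=189334822579, p(167)=207890420102, p(168)=228204732751, p(169)=250438925115, p(170)=274768617130, p(171)=301384802048, p(172)=330495499613, p(173)=362326859895, p(174)=397125074750, p(175)=435157697830, p(176)=476715857290, p(177)=522115831195, p(178)=571701605655, p(179)=625846753120, p(180)=684957390936, p(181)=749474411781.
Final step: p(182) = p(181) + p(180) - p(177) - p(175) + p(170) + p(167) - p(160) - p(156) + p(147) + p(142) - p(131) - p(125) + p(112) + p(105) - p(90) - p(82) + p(65) + p(56) - p(37) - p(27) + p(6)
= 749474411781 + 684957390936 - 522115831195 - 435157697830 + 274768617130 + 207890420102 - 107438159466 - 73232243759 + 30388671978 + 18440293320 - 5964539504 - 3163127352 + 761002156 + 342325709 - 56634173 - 20506255 + 2012558 + 526823 - 21637 - 3010 + 11
= 819876908323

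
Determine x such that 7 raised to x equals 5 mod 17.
15

Baby-step giant-step with step n = ⌈√17⌉ = 5.
Baby steps 7^j mod 17 (j:value) for j=0..4: 0:1, 1:7, 2:15, 3:3, 4:4.
Giant-step multiplier: 7^(-5) ≡ 7^(16-5) = 7^11 ≡ 14 (mod 17).
Giant steps γ_i = 5·14^i mod 17: γ_0=5, γ_1=2, γ_2=11, γ_3=1 (in table at j=0).
x = i·n + j = 3·5 + 0 = 15.
Check: 7^15 ≡ 5 (mod 17).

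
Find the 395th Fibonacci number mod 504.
89

Matrix identity: Q^n = [[F_(n+1), F_n], [F_n, F_(n-1)]] with Q = [[1,1],[1,0]].
n = 395 = 110001011₂. Square-and-multiply, entries mod 504:
Q^1 = [[1,1],[1,0]]
Q^3 = (Q^1)²·Q = [[3,2],[2,1]]
Q^6 = (Q^3)² = [[13,8],[8,5]]
Q^12 = (Q^6)² = [[233,144],[144,89]]
Q^24 = (Q^12)² = [[433,0],[0,433]]
Q^49 = (Q^24)²·Q = [[1,1],[1,0]]
Q^98 = (Q^49)² = [[2,1],[1,1]]
Q^197 = (Q^98)²·Q = [[8,5],[5,3]]
Q^395 = (Q^197)²·Q = [[144,89],[89,55]]
F_395 mod 504 = Q^395[0][1] = 89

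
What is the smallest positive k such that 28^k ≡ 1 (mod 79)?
78

79 is prime, so ord(28) divides φ(79) = 78.
Divisors of 78: 1, 2, 3, 6, 13, 26, 39, 78.
Repeated squaring: 28^1 ≡ 28, 28^2 ≡ 73, 28^4 ≡ 36, 28^8 ≡ 32, 28^16 ≡ 76, 28^32 ≡ 9, 28^64 ≡ 2 (mod 79).
Test 28^d mod 79 for each divisor d in increasing order:
28^1 ≡ 28
28^2 ≡ 73
28^3 = 28^2·28^1 ≡ 69
28^6 = 28^4·28^2 ≡ 21
28^13 = 28^8·28^4·28^1 ≡ 24
28^26 = 28^16·28^8·28^2 ≡ 23
28^39 = 28^32·28^4·28^2·28^1 ≡ 78
28^78 = 28^64·28^8·28^4·28^2 ≡ 1  ← first divisor giving 1
The order is 78.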